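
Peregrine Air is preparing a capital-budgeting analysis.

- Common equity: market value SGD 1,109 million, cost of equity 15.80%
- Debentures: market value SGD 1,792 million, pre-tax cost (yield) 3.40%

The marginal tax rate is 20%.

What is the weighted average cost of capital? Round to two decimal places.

Total capital V = 1109 + 1792 = 2901.
Equity: weight = 1109/2901 = 0.3823; cost = 15.8%.
Debentures: weight = 1792/2901 = 0.6177; after-tax cost = 3.4% × (1 − 20%) = 2.7200%.
WACC = 0.3823 × 15.8000% + 0.6177 × 2.7200% = 7.7202%.

7.72%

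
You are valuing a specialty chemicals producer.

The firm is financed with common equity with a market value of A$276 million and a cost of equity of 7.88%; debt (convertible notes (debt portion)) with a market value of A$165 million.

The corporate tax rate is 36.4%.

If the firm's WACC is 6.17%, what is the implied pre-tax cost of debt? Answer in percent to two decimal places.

5.20%

Total capital V = 276 + 165 = 441.
Equity weight = 276/441 = 0.6259.
Convertible notes (debt portion) weight = 165/441 = 0.3741.
Equity contribution = 0.6259 × 7.88% = 4.9317%.
Remaining for debt = 6.17% − 4.9317% = 1.2383%.
Rd × (1 − 36.4%) × 0.3741 = 1.2383%  ⇒  Rd = 5.2038%.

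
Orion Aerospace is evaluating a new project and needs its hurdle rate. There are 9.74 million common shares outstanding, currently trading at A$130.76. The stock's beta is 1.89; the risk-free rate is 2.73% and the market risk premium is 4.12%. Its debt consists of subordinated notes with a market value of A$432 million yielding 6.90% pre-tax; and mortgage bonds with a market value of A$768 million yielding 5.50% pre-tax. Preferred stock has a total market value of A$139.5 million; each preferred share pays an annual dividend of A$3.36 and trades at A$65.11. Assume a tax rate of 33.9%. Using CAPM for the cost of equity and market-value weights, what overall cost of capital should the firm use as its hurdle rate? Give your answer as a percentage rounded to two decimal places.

7.22%

Cost of equity via CAPM: Re = 2.73% + 1.89 × 4.12% = 10.5168%.
Cost of preferred: Rp = 3.36 / 65.11 = 5.1605%.
Market value of equity E = 130.76 × 9.74m = 1273.6024m.
Total capital V = 1273.6024 + 139.5 + 432 + 768 = 2613.1024.
Equity: weight = 1273.6024/2613.1024 = 0.4874; cost = 10.5168%.
Preferred: weight = 139.5/2613.1024 = 0.0534; cost = 5.1605%.
Subordinated notes: weight = 432/2613.1024 = 0.1653; after-tax cost = 6.9% × (1 − 33.9%) = 4.5609%.
Mortgage bonds: weight = 768/2613.1024 = 0.2939; after-tax cost = 5.5% × (1 − 33.9%) = 3.6355%.
WACC = 0.4874 × 10.5168% + 0.0534 × 5.1605% + 0.1653 × 4.5609% + 0.2939 × 3.6355% = 7.2238%.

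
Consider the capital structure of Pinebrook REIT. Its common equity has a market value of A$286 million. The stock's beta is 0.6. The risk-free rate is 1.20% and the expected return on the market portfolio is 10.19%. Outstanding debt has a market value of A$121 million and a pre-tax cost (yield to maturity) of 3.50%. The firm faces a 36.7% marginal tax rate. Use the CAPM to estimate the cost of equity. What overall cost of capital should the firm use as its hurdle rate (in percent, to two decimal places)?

5.29%

Market risk premium = 10.19% − 1.2% = 8.99%.
Cost of equity via CAPM: Re = 1.2% + 0.6 × 8.99% = 6.5940%.
Total capital V = 286 + 121 = 407.
Equity: weight = 286/407 = 0.7027; cost = 6.594%.
Debt: weight = 121/407 = 0.2973; after-tax cost = 3.5% × (1 − 36.7%) = 2.2155%.
WACC = 0.7027 × 6.5940% + 0.2973 × 2.2155% = 5.2923%.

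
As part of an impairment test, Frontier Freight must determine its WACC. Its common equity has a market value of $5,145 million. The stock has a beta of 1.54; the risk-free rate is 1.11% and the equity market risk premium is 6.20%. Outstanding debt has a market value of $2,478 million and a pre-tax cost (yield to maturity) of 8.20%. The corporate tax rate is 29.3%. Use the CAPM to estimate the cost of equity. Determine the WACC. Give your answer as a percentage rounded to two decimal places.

9.08%

Cost of equity via CAPM: Re = 1.11% + 1.54 × 6.2% = 10.6580%.
Total capital V = 5145 + 2478 = 7623.
Equity: weight = 5145/7623 = 0.6749; cost = 10.658%.
Debt: weight = 2478/7623 = 0.3251; after-tax cost = 8.2% × (1 − 29.3%) = 5.7974%.
WACC = 0.6749 × 10.6580% + 0.3251 × 5.7974% = 9.0780%.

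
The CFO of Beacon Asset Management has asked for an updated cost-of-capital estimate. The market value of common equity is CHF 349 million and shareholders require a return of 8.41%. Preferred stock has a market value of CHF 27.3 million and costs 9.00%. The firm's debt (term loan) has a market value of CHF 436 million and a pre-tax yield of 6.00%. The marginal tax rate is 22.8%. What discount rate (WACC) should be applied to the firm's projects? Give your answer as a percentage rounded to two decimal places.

Total capital V = 349 + 27.3 + 436 = 812.3.
Equity: weight = 349/812.3 = 0.4296; cost = 8.41%.
Preferred: weight = 27.3/812.3 = 0.0336; cost = 9%.
Term loan: weight = 436/812.3 = 0.5367; after-tax cost = 6% × (1 − 22.8%) = 4.6320%.
WACC = 0.4296 × 8.4100% + 0.0336 × 9.0000% + 0.5367 × 4.6320% = 6.4020%.

6.40%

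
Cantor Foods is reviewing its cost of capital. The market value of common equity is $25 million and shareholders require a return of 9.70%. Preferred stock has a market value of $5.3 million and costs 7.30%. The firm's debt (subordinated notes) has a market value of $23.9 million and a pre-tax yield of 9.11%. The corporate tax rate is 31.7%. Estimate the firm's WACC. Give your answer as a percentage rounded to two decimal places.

7.93%

Total capital V = 25 + 5.3 + 23.9 = 54.2.
Equity: weight = 25/54.2 = 0.4613; cost = 9.7%.
Preferred: weight = 5.3/54.2 = 0.0978; cost = 7.3%.
Subordinated notes: weight = 23.9/54.2 = 0.4410; after-tax cost = 9.11% × (1 − 31.7%) = 6.2221%.
WACC = 0.4613 × 9.7000% + 0.0978 × 7.3000% + 0.4410 × 6.2221% = 7.9317%.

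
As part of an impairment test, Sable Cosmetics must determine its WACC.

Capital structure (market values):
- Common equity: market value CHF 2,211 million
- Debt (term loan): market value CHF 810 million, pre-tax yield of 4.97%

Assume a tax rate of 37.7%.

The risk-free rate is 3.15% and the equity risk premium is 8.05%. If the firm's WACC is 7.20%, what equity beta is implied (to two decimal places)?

0.69

Total capital V = 2211 + 810 = 3021.
Equity weight = 2211/3021 = 0.7319.
Term loan weight = 810/3021 = 0.2681.
Debt contribution = 0.2681 × 4.97% × (1 − 37.7%) = 0.8302%.
Required equity contribution = 7.2% − 0.8302% = 6.3698%  ⇒  Re = 8.7034%.
CAPM: 8.7034% = 3.15% + β × 8.05%  ⇒  β = 0.6899.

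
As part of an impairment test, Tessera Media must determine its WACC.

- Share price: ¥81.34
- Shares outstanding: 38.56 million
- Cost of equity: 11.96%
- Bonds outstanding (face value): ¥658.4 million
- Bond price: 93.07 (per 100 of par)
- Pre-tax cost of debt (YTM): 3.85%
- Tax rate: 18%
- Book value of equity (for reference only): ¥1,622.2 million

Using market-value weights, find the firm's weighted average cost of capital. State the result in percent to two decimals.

10.52%

Market value of equity E = 81.34 × 38.56m = 3136.4704m. Market value of debt D = 658.4m × 93.07/100 = 612.77288m.
Total capital V = 3136.4704 + 612.77288 = 3749.24328.
Equity: weight = 3136.4704/3749.24328 = 0.8366; cost = 11.96%.
Bonds outstanding: weight = 612.77288/3749.24328 = 0.1634; after-tax cost = 3.85% × (1 − 18%) = 3.1570%.
WACC = 0.8366 × 11.9600% + 0.1634 × 3.1570% = 10.5212%.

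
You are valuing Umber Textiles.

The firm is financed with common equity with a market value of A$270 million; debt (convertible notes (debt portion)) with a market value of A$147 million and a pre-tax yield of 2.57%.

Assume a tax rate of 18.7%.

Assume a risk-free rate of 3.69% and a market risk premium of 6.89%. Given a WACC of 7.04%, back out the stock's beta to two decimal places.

Total capital V = 270 + 147 = 417.
Equity weight = 270/417 = 0.6475.
Convertible notes (debt portion) weight = 147/417 = 0.3525.
Debt contribution = 0.3525 × 2.57% × (1 − 18.7%) = 0.7366%.
Required equity contribution = 7.04% − 0.7366% = 6.3034%  ⇒  Re = 9.7353%.
CAPM: 9.7353% = 3.69% + β × 6.89%  ⇒  β = 0.8774.

0.88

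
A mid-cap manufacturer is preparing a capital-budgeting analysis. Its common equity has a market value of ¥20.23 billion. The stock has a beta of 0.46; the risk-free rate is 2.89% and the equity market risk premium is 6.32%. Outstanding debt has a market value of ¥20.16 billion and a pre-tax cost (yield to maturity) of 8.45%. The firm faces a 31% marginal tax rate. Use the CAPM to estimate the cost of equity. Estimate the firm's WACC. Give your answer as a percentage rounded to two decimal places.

Cost of equity via CAPM: Re = 2.89% + 0.46 × 6.32% = 5.7972%.
Total capital V = 20.23 + 20.16 = 40.39.
Equity: weight = 20.23/40.39 = 0.5009; cost = 5.7972%.
Debt: weight = 20.16/40.39 = 0.4991; after-tax cost = 8.45% × (1 − 31%) = 5.8305%.
WACC = 0.5009 × 5.7972% + 0.4991 × 5.8305% = 5.8138%.

5.81%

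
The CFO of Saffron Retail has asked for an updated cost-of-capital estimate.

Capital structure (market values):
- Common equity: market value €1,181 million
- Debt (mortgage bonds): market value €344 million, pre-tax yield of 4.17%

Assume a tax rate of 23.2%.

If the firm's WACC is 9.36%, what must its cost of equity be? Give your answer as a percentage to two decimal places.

11.15%

Total capital V = 1181 + 344 = 1525.
Equity weight = 1181/1525 = 0.7744.
Mortgage bonds weight = 344/1525 = 0.2256.
Debt contribution = 0.2256 × 4.17% × (1 − 23.2%) = 0.7224%.
Required equity contribution = 9.36% − 0.7224% = 8.6376%.
Re = 8.6376% / 0.7744 = 11.1535%.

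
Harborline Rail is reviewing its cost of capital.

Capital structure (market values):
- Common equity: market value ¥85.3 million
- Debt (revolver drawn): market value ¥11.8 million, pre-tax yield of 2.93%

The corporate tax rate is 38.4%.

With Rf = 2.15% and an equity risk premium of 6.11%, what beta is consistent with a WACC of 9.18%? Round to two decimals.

Total capital V = 85.3 + 11.8 = 97.1.
Equity weight = 85.3/97.1 = 0.8785.
Revolver drawn weight = 11.8/97.1 = 0.1215.
Debt contribution = 0.1215 × 2.93% × (1 − 38.4%) = 0.2193%.
Required equity contribution = 9.18% − 0.2193% = 8.9607%  ⇒  Re = 10.2002%.
CAPM: 10.2002% = 2.15% + β × 6.11%  ⇒  β = 1.3176.

1.32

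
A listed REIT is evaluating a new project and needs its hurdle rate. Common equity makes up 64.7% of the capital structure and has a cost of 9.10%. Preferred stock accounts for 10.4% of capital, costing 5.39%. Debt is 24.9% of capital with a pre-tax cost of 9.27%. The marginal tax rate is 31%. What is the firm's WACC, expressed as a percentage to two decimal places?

8.04%

After-tax cost of debt = 9.27% × (1 − 31%) = 6.3963%.
WACC = 0.647 × 9.1000% + 0.104 × 5.3900% + 0.249 × 6.3963% = 8.0409%.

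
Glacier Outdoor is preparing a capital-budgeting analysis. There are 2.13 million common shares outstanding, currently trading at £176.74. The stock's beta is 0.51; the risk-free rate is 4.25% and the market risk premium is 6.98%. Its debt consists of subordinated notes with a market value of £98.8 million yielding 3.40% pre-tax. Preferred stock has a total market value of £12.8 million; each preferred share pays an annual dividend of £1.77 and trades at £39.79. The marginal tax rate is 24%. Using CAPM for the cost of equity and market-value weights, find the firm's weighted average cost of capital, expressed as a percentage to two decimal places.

6.66%

Cost of equity via CAPM: Re = 4.25% + 0.51 × 6.98% = 7.8098%.
Cost of preferred: Rp = 1.77 / 39.79 = 4.4484%.
Market value of equity E = 176.74 × 2.13m = 376.4562m.
Total capital V = 376.4562 + 12.8 + 98.8 = 488.0562.
Equity: weight = 376.4562/488.0562 = 0.7713; cost = 7.8098%.
Preferred: weight = 12.8/488.0562 = 0.0262; cost = 4.4484%.
Subordinated notes: weight = 98.8/488.0562 = 0.2024; after-tax cost = 3.4% × (1 − 24%) = 2.5840%.
WACC = 0.7713 × 7.8098% + 0.0262 × 4.4484% + 0.2024 × 2.5840% = 6.6638%.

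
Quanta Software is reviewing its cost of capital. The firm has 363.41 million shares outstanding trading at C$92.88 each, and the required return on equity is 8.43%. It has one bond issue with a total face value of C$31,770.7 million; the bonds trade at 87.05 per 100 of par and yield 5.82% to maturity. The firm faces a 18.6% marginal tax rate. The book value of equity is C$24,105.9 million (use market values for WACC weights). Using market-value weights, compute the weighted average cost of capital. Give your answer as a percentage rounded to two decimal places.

6.77%

Market value of equity E = 92.88 × 363.41m = 33753.5208m. Market value of debt D = 31770.7m × 87.05/100 = 27656.39435m.
Total capital V = 33753.5208 + 27656.39435 = 61409.91515.
Equity: weight = 33753.5208/61409.91515 = 0.5496; cost = 8.43%.
Bonds outstanding: weight = 27656.39435/61409.91515 = 0.4504; after-tax cost = 5.82% × (1 − 18.6%) = 4.7375%.
WACC = 0.5496 × 8.4300% + 0.4504 × 4.7375% = 6.7670%.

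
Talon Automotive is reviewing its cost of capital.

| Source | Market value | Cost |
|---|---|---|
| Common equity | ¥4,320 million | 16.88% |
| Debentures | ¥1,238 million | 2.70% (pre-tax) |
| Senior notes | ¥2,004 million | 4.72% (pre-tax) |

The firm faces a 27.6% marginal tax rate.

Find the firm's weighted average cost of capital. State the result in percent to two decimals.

Total capital V = 4320 + 1238 + 2004 = 7562.
Equity: weight = 4320/7562 = 0.5713; cost = 16.88%.
Debentures: weight = 1238/7562 = 0.1637; after-tax cost = 2.7% × (1 − 27.6%) = 1.9548%.
Senior notes: weight = 2004/7562 = 0.2650; after-tax cost = 4.72% × (1 − 27.6%) = 3.4173%.
WACC = 0.5713 × 16.8800% + 0.1637 × 1.9548% + 0.2650 × 3.4173% = 10.8688%.

10.87%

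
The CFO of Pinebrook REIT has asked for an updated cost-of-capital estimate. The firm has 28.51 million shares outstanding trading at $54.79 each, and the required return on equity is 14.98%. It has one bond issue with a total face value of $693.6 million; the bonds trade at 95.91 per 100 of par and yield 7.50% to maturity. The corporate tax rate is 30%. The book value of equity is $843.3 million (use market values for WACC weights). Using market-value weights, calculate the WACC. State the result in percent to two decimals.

12.07%

Market value of equity E = 54.79 × 28.51m = 1562.0629m. Market value of debt D = 693.6m × 95.91/100 = 665.23176m.
Total capital V = 1562.0629 + 665.23176 = 2227.29466.
Equity: weight = 1562.0629/2227.29466 = 0.7013; cost = 14.98%.
Bonds outstanding: weight = 665.23176/2227.29466 = 0.2987; after-tax cost = 7.5% × (1 − 30%) = 5.2500%.
WACC = 0.7013 × 14.9800% + 0.2987 × 5.2500% = 12.0739%.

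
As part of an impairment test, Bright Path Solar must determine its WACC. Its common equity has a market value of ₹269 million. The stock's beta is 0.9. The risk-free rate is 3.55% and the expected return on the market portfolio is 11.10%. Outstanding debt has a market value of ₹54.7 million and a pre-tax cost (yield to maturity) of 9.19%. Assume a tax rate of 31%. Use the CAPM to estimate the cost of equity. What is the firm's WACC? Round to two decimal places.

Market risk premium = 11.1% − 3.55% = 7.55%.
Cost of equity via CAPM: Re = 3.55% + 0.9 × 7.55% = 10.3450%.
Total capital V = 269 + 54.7 = 323.7.
Equity: weight = 269/323.7 = 0.8310; cost = 10.345%.
Debt: weight = 54.7/323.7 = 0.1690; after-tax cost = 9.19% × (1 − 31%) = 6.3411%.
WACC = 0.8310 × 10.3450% + 0.1690 × 6.3411% = 9.6684%.

9.67%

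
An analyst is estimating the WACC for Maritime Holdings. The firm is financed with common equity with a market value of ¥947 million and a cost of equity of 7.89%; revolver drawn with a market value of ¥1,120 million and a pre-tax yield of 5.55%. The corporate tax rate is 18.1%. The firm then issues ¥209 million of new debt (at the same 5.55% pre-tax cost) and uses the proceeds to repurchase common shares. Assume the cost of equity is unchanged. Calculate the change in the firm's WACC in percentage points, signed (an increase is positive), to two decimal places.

-0.34 pp

Current WACC:
Total capital V = 947 + 1120 = 2067.
Equity: weight = 947/2067 = 0.4582; cost = 7.89%.
Revolver drawn: weight = 1120/2067 = 0.5418; after-tax cost = 5.55% × (1 − 18.1%) = 4.5454%.
WACC = 0.4582 × 7.8900% + 0.5418 × 4.5454% = 6.0778%.
After the change:
Total capital V = 738 + 1329 = 2067.
Equity: weight = 738/2067 = 0.3570; cost = 7.89%.
Revolver drawn: weight = 1329/2067 = 0.6430; after-tax cost = 5.55% × (1 − 18.1%) = 4.5454%.
WACC = 0.3570 × 7.8900% + 0.6430 × 4.5454% = 5.7396%.
Change in WACC = 5.7396% − 6.0778% = -0.3382 pp.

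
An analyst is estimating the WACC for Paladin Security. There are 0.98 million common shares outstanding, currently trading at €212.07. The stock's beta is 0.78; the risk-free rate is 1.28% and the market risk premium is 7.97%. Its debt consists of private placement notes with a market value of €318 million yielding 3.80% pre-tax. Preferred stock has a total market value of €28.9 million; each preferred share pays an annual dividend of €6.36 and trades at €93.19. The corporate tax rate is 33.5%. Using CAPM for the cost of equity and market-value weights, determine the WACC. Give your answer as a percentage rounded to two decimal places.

Cost of equity via CAPM: Re = 1.28% + 0.78 × 7.97% = 7.4966%.
Cost of preferred: Rp = 6.36 / 93.19 = 6.8248%.
Market value of equity E = 212.07 × 0.98m = 207.8286m.
Total capital V = 207.8286 + 28.9 + 318 = 554.7286.
Equity: weight = 207.8286/554.7286 = 0.3746; cost = 7.4966%.
Preferred: weight = 28.9/554.7286 = 0.0521; cost = 6.8248%.
Private placement notes: weight = 318/554.7286 = 0.5733; after-tax cost = 3.8% × (1 − 33.5%) = 2.5270%.
WACC = 0.3746 × 7.4966% + 0.0521 × 6.8248% + 0.5733 × 2.5270% = 4.6128%.

4.61%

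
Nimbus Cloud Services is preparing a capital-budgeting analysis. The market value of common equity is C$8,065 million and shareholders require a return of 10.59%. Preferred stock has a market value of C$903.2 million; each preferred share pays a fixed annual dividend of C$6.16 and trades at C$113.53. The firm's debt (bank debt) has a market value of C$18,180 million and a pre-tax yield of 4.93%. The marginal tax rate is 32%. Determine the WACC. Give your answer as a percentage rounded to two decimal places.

5.57%

Cost of preferred: Rp = 6.16 / 113.53 = 5.4259%.
Total capital V = 8065 + 903.2 + 18180 = 27148.2.
Equity: weight = 8065/27148.2 = 0.2971; cost = 10.59%.
Preferred: weight = 903.2/27148.2 = 0.0333; cost = 5.4259%.
Bank debt: weight = 18180/27148.2 = 0.6697; after-tax cost = 4.93% × (1 − 32%) = 3.3524%.
WACC = 0.2971 × 10.5900% + 0.0333 × 5.4259% + 0.6697 × 3.3524% = 5.5715%.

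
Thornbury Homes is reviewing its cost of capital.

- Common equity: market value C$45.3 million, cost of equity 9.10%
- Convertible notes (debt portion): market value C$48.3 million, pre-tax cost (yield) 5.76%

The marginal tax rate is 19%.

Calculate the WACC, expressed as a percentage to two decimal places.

Total capital V = 45.3 + 48.3 = 93.6.
Equity: weight = 45.3/93.6 = 0.4840; cost = 9.1%.
Convertible notes (debt portion): weight = 48.3/93.6 = 0.5160; after-tax cost = 5.76% × (1 − 19%) = 4.6656%.
WACC = 0.4840 × 9.1000% + 0.5160 × 4.6656% = 6.8117%.

6.81%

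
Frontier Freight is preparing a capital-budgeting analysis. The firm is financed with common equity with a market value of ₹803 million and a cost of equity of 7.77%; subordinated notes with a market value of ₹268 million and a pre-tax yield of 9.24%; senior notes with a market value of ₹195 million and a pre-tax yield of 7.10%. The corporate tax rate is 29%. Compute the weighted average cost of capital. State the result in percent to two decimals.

Total capital V = 803 + 268 + 195 = 1266.
Equity: weight = 803/1266 = 0.6343; cost = 7.77%.
Subordinated notes: weight = 268/1266 = 0.2117; after-tax cost = 9.24% × (1 − 29%) = 6.5604%.
Senior notes: weight = 195/1266 = 0.1540; after-tax cost = 7.1% × (1 − 29%) = 5.0410%.
WACC = 0.6343 × 7.7700% + 0.2117 × 6.5604% + 0.1540 × 5.0410% = 7.0936%.

7.09%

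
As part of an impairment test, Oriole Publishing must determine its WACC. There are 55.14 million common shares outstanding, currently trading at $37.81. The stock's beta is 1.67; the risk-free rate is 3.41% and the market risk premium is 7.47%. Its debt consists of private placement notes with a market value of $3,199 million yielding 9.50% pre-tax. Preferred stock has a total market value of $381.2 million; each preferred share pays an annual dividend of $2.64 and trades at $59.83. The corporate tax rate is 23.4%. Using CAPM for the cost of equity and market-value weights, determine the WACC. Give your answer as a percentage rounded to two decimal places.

Cost of equity via CAPM: Re = 3.41% + 1.67 × 7.47% = 15.8849%.
Cost of preferred: Rp = 2.64 / 59.83 = 4.4125%.
Market value of equity E = 37.81 × 55.14m = 2084.8434m.
Total capital V = 2084.8434 + 381.2 + 3199 = 5665.0434.
Equity: weight = 2084.8434/5665.0434 = 0.3680; cost = 15.8849%.
Preferred: weight = 381.2/5665.0434 = 0.0673; cost = 4.4125%.
Private placement notes: weight = 3199/5665.0434 = 0.5647; after-tax cost = 9.5% × (1 − 23.4%) = 7.2770%.
WACC = 0.3680 × 15.8849% + 0.0673 × 4.4125% + 0.5647 × 7.2770% = 10.2521%.

10.25%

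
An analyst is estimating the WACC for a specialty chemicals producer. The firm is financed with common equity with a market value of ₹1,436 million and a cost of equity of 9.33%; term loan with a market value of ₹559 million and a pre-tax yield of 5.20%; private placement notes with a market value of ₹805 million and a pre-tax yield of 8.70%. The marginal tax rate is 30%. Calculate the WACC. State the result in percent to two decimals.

Total capital V = 1436 + 559 + 805 = 2800.
Equity: weight = 1436/2800 = 0.5129; cost = 9.33%.
Term loan: weight = 559/2800 = 0.1996; after-tax cost = 5.2% × (1 − 30%) = 3.6400%.
Private placement notes: weight = 805/2800 = 0.2875; after-tax cost = 8.7% × (1 − 30%) = 6.0900%.
WACC = 0.5129 × 9.3300% + 0.1996 × 3.6400% + 0.2875 × 6.0900% = 7.2625%.

7.26%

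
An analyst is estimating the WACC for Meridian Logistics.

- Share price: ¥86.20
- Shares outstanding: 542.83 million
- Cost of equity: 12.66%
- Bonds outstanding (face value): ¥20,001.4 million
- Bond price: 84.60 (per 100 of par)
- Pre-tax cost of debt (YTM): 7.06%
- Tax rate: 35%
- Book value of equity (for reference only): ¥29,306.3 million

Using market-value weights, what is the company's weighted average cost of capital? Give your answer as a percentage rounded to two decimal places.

10.52%

Market value of equity E = 86.2 × 542.83m = 46791.946m. Market value of debt D = 20001.4m × 84.6/100 = 16921.1844m.
Total capital V = 46791.946 + 16921.1844 = 63713.1304.
Equity: weight = 46791.946/63713.1304 = 0.7344; cost = 12.66%.
Bonds outstanding: weight = 16921.1844/63713.1304 = 0.2656; after-tax cost = 7.06% × (1 − 35%) = 4.5890%.
WACC = 0.7344 × 12.6600% + 0.2656 × 4.5890% = 10.5165%.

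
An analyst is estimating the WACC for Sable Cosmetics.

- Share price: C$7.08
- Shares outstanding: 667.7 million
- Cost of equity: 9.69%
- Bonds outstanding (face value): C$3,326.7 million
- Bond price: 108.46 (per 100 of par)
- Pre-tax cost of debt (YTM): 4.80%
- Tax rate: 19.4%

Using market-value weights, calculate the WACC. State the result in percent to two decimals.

Market value of equity E = 7.08 × 667.7m = 4727.316m. Market value of debt D = 3326.7m × 108.46/100 = 3608.13882m.
Total capital V = 4727.316 + 3608.13882 = 8335.45482.
Equity: weight = 4727.316/8335.45482 = 0.5671; cost = 9.69%.
Bonds outstanding: weight = 3608.13882/8335.45482 = 0.4329; after-tax cost = 4.8% × (1 − 19.4%) = 3.8688%.
WACC = 0.5671 × 9.6900% + 0.4329 × 3.8688% = 7.1702%.

7.17%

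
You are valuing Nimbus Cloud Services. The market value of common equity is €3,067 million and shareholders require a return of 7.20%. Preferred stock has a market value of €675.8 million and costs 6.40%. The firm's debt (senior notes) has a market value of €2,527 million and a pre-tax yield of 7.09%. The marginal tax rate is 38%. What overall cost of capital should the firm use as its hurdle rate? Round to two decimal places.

Total capital V = 3067 + 675.8 + 2527 = 6269.8.
Equity: weight = 3067/6269.8 = 0.4892; cost = 7.2%.
Preferred: weight = 675.8/6269.8 = 0.1078; cost = 6.4%.
Senior notes: weight = 2527/6269.8 = 0.4030; after-tax cost = 7.09% × (1 − 38%) = 4.3958%.
WACC = 0.4892 × 7.2000% + 0.1078 × 6.4000% + 0.4030 × 4.3958% = 5.9836%.

5.98%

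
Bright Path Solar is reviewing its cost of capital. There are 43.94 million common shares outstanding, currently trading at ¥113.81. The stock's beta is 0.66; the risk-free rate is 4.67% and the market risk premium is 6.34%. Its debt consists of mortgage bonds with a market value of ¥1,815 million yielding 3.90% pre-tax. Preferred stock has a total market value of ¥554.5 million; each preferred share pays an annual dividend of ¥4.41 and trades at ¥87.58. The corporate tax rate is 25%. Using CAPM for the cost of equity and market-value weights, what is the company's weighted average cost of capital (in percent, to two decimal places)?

7.11%

Cost of equity via CAPM: Re = 4.67% + 0.66 × 6.34% = 8.8544%.
Cost of preferred: Rp = 4.41 / 87.58 = 5.0354%.
Market value of equity E = 113.81 × 43.94m = 5000.8114m.
Total capital V = 5000.8114 + 554.5 + 1815 = 7370.3114.
Equity: weight = 5000.8114/7370.3114 = 0.6785; cost = 8.8544%.
Preferred: weight = 554.5/7370.3114 = 0.0752; cost = 5.0354%.
Mortgage bonds: weight = 1815/7370.3114 = 0.2463; after-tax cost = 3.9% × (1 − 25%) = 2.9250%.
WACC = 0.6785 × 8.8544% + 0.0752 × 5.0354% + 0.2463 × 2.9250% = 7.1069%.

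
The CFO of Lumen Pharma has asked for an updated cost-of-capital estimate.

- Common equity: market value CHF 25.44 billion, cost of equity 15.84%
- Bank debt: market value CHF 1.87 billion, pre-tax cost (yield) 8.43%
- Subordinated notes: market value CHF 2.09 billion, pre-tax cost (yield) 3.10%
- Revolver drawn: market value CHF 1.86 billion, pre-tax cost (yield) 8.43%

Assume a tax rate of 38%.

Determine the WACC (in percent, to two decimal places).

13.64%

Total capital V = 25.44 + 1.87 + 2.09 + 1.86 = 31.26.
Equity: weight = 25.44/31.26 = 0.8138; cost = 15.84%.
Bank debt: weight = 1.87/31.26 = 0.0598; after-tax cost = 8.43% × (1 − 38%) = 5.2266%.
Subordinated notes: weight = 2.09/31.26 = 0.0669; after-tax cost = 3.1% × (1 − 38%) = 1.9220%.
Revolver drawn: weight = 1.86/31.26 = 0.0595; after-tax cost = 8.43% × (1 − 38%) = 5.2266%.
WACC = 0.8138 × 15.8400% + 0.0598 × 5.2266% + 0.0669 × 1.9220% + 0.0595 × 5.2266% = 13.6431%.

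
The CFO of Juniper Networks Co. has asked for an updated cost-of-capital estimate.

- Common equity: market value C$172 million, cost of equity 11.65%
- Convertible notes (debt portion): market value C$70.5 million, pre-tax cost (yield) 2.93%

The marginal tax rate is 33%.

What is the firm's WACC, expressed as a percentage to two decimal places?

Total capital V = 172 + 70.5 = 242.5.
Equity: weight = 172/242.5 = 0.7093; cost = 11.65%.
Convertible notes (debt portion): weight = 70.5/242.5 = 0.2907; after-tax cost = 2.93% × (1 − 33%) = 1.9631%.
WACC = 0.7093 × 11.6500% + 0.2907 × 1.9631% = 8.8338%.

8.83%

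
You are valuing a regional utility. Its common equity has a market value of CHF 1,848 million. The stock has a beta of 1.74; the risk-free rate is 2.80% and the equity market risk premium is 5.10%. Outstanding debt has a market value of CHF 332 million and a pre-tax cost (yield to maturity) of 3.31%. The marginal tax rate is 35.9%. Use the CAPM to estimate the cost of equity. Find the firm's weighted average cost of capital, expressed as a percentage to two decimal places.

10.22%

Cost of equity via CAPM: Re = 2.8% + 1.74 × 5.1% = 11.6740%.
Total capital V = 1848 + 332 = 2180.
Equity: weight = 1848/2180 = 0.8477; cost = 11.674%.
Debt: weight = 332/2180 = 0.1523; after-tax cost = 3.31% × (1 − 35.9%) = 2.1217%.
WACC = 0.8477 × 11.6740% + 0.1523 × 2.1217% = 10.2192%.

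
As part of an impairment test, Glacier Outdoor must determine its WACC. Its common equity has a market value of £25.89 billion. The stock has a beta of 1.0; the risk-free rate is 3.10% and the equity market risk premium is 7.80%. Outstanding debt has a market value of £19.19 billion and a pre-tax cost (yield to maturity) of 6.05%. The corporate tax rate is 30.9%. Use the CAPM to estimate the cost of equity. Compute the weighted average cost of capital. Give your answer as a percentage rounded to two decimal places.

8.04%

Cost of equity via CAPM: Re = 3.1% + 1.0 × 7.8% = 10.9000%.
Total capital V = 25.89 + 19.19 = 45.08.
Equity: weight = 25.89/45.08 = 0.5743; cost = 10.9%.
Debt: weight = 19.19/45.08 = 0.4257; after-tax cost = 6.05% × (1 − 30.9%) = 4.1806%.
WACC = 0.5743 × 10.9000% + 0.4257 × 4.1806% = 8.0396%.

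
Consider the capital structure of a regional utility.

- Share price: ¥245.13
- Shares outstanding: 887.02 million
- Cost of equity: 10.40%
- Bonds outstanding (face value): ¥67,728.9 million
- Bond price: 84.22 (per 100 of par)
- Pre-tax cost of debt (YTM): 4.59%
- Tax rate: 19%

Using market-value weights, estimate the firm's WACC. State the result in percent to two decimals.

Market value of equity E = 245.13 × 887.02m = 217435.2126m. Market value of debt D = 67728.9m × 84.22/100 = 57041.27958m.
Total capital V = 217435.2126 + 57041.27958 = 274476.49218.
Equity: weight = 217435.2126/274476.49218 = 0.7922; cost = 10.4%.
Bonds outstanding: weight = 57041.27958/274476.49218 = 0.2078; after-tax cost = 4.59% × (1 − 19%) = 3.7179%.
WACC = 0.7922 × 10.4000% + 0.2078 × 3.7179% = 9.0113%.

9.01%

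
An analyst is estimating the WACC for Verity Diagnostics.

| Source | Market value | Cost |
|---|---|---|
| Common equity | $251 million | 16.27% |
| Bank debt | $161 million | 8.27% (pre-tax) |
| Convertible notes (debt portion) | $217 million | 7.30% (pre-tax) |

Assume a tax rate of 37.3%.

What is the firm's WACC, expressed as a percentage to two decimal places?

9.40%

Total capital V = 251 + 161 + 217 = 629.
Equity: weight = 251/629 = 0.3990; cost = 16.27%.
Bank debt: weight = 161/629 = 0.2560; after-tax cost = 8.27% × (1 − 37.3%) = 5.1853%.
Convertible notes (debt portion): weight = 217/629 = 0.3450; after-tax cost = 7.3% × (1 − 37.3%) = 4.5771%.
WACC = 0.3990 × 16.2700% + 0.2560 × 5.1853% + 0.3450 × 4.5771% = 9.3988%.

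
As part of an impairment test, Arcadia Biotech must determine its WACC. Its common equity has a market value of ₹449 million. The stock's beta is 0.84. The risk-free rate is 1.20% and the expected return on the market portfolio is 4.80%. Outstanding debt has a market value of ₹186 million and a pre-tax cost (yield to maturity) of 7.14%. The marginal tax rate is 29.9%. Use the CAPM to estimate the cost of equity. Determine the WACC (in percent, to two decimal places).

Market risk premium = 4.8% − 1.2% = 3.6%.
Cost of equity via CAPM: Re = 1.2% + 0.84 × 3.6% = 4.2240%.
Total capital V = 449 + 186 = 635.
Equity: weight = 449/635 = 0.7071; cost = 4.224%.
Debt: weight = 186/635 = 0.2929; after-tax cost = 7.14% × (1 − 29.9%) = 5.0051%.
WACC = 0.7071 × 4.2240% + 0.2929 × 5.0051% = 4.4528%.

4.45%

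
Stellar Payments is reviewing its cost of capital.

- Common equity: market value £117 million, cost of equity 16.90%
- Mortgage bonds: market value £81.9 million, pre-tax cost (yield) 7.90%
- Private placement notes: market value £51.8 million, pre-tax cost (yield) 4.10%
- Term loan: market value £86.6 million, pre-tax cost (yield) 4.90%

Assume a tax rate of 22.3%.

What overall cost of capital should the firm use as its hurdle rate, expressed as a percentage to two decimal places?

8.82%

Total capital V = 117 + 81.9 + 51.8 + 86.6 = 337.3.
Equity: weight = 117/337.3 = 0.3469; cost = 16.9%.
Mortgage bonds: weight = 81.9/337.3 = 0.2428; after-tax cost = 7.9% × (1 − 22.3%) = 6.1383%.
Private placement notes: weight = 51.8/337.3 = 0.1536; after-tax cost = 4.1% × (1 − 22.3%) = 3.1857%.
Term loan: weight = 86.6/337.3 = 0.2567; after-tax cost = 4.9% × (1 − 22.3%) = 3.8073%.
WACC = 0.3469 × 16.9000% + 0.2428 × 6.1383% + 0.1536 × 3.1857% + 0.2567 × 3.8073% = 8.8193%.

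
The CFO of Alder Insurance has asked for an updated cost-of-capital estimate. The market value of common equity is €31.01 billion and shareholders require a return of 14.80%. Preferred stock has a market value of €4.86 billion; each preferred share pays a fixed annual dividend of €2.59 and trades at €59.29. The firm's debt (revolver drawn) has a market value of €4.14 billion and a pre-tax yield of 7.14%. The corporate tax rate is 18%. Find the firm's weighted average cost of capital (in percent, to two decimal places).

Cost of preferred: Rp = 2.59 / 59.29 = 4.3684%.
Total capital V = 31.01 + 4.86 + 4.14 = 40.01.
Equity: weight = 31.01/40.01 = 0.7751; cost = 14.8%.
Preferred: weight = 4.86/40.01 = 0.1215; cost = 4.3684%.
Revolver drawn: weight = 4.14/40.01 = 0.1035; after-tax cost = 7.14% × (1 − 18%) = 5.8548%.
WACC = 0.7751 × 14.8000% + 0.1215 × 4.3684% + 0.1035 × 5.8548% = 12.6073%.

12.61%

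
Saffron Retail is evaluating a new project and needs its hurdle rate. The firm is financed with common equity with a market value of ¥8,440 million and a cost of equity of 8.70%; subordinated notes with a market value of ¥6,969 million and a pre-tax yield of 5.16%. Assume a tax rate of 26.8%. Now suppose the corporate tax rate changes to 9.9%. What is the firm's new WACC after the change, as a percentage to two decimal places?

6.87%

After the change:
Total capital V = 8440 + 6969 = 15409.
Equity: weight = 8440/15409 = 0.5477; cost = 8.7%.
Subordinated notes: weight = 6969/15409 = 0.4523; after-tax cost = 5.16% × (1 − 9.9%) = 4.6492%.
WACC = 0.5477 × 8.7000% + 0.4523 × 4.6492% = 6.8679%.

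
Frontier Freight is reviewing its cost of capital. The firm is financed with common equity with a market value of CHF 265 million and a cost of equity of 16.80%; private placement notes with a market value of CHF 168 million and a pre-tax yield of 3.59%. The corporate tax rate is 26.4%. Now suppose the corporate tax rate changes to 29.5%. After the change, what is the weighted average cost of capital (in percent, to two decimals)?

After the change:
Total capital V = 265 + 168 = 433.
Equity: weight = 265/433 = 0.6120; cost = 16.8%.
Private placement notes: weight = 168/433 = 0.3880; after-tax cost = 3.59% × (1 − 29.5%) = 2.5310%.
WACC = 0.6120 × 16.8000% + 0.3880 × 2.5310% = 11.2637%.

11.26%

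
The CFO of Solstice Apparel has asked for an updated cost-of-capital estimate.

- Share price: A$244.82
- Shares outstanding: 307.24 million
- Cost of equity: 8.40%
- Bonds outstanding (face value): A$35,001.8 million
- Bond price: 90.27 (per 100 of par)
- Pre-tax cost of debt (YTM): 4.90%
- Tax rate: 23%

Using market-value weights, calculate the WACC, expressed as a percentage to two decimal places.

Market value of equity E = 244.82 × 307.24m = 75218.4968m. Market value of debt D = 35001.8m × 90.27/100 = 31596.12486m.
Total capital V = 75218.4968 + 31596.12486 = 106814.62166.
Equity: weight = 75218.4968/106814.62166 = 0.7042; cost = 8.4%.
Bonds outstanding: weight = 31596.12486/106814.62166 = 0.2958; after-tax cost = 4.9% × (1 − 23%) = 3.7730%.
WACC = 0.7042 × 8.4000% + 0.2958 × 3.7730% = 7.0313%.

7.03%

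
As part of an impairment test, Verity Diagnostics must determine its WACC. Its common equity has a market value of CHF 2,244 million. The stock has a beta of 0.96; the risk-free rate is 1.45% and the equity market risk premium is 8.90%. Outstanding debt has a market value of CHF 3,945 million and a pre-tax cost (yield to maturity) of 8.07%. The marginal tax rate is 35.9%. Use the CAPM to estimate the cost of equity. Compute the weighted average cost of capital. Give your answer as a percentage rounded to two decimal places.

6.92%

Cost of equity via CAPM: Re = 1.45% + 0.96 × 8.9% = 9.9940%.
Total capital V = 2244 + 3945 = 6189.
Equity: weight = 2244/6189 = 0.3626; cost = 9.994%.
Debt: weight = 3945/6189 = 0.6374; after-tax cost = 8.07% × (1 − 35.9%) = 5.1729%.
WACC = 0.3626 × 9.9940% + 0.6374 × 5.1729% = 6.9209%.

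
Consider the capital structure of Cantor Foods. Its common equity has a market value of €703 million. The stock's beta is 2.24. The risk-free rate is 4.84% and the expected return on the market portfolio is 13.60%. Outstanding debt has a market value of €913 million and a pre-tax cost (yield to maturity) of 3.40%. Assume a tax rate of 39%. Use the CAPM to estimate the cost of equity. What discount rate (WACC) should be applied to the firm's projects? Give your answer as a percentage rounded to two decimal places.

11.81%

Market risk premium = 13.6% − 4.84% = 8.76%.
Cost of equity via CAPM: Re = 4.84% + 2.24 × 8.76% = 24.4624%.
Total capital V = 703 + 913 = 1616.
Equity: weight = 703/1616 = 0.4350; cost = 24.4624%.
Debt: weight = 913/1616 = 0.5650; after-tax cost = 3.4% × (1 − 39%) = 2.0740%.
WACC = 0.4350 × 24.4624% + 0.5650 × 2.0740% = 11.8135%.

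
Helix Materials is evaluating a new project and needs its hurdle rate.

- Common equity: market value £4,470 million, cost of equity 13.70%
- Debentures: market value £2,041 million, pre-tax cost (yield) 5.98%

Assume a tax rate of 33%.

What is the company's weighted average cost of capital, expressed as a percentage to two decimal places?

10.66%

Total capital V = 4470 + 2041 = 6511.
Equity: weight = 4470/6511 = 0.6865; cost = 13.7%.
Debentures: weight = 2041/6511 = 0.3135; after-tax cost = 5.98% × (1 − 33%) = 4.0066%.
WACC = 0.6865 × 13.7000% + 0.3135 × 4.0066% = 10.6614%.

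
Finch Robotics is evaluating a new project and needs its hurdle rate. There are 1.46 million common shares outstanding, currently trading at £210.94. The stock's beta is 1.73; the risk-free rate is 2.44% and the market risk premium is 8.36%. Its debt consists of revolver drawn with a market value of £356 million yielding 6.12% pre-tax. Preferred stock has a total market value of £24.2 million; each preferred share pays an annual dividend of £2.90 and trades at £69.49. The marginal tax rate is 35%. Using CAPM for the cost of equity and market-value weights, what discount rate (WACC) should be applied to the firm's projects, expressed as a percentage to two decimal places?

9.77%

Cost of equity via CAPM: Re = 2.44% + 1.73 × 8.36% = 16.9028%.
Cost of preferred: Rp = 2.9 / 69.49 = 4.1733%.
Market value of equity E = 210.94 × 1.46m = 307.9724m.
Total capital V = 307.9724 + 24.2 + 356 = 688.1724.
Equity: weight = 307.9724/688.1724 = 0.4475; cost = 16.9028%.
Preferred: weight = 24.2/688.1724 = 0.0352; cost = 4.1733%.
Revolver drawn: weight = 356/688.1724 = 0.5173; after-tax cost = 6.12% × (1 − 35%) = 3.9780%.
WACC = 0.4475 × 16.9028% + 0.0352 × 4.1733% + 0.5173 × 3.9780% = 9.7690%.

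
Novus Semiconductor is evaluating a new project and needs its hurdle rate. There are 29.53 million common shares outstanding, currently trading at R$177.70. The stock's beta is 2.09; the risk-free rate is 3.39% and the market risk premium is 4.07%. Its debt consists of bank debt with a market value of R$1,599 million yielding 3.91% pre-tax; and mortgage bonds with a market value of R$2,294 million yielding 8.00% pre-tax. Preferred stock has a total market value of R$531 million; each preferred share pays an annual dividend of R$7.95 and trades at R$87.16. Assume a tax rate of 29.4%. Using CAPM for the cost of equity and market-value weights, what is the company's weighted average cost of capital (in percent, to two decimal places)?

8.75%

Cost of equity via CAPM: Re = 3.39% + 2.09 × 4.07% = 11.8963%.
Cost of preferred: Rp = 7.95 / 87.16 = 9.1212%.
Market value of equity E = 177.7 × 29.53m = 5247.481m.
Total capital V = 5247.481 + 531 + 1599 + 2294 = 9671.481.
Equity: weight = 5247.481/9671.481 = 0.5426; cost = 11.8963%.
Preferred: weight = 531/9671.481 = 0.0549; cost = 9.1212%.
Bank debt: weight = 1599/9671.481 = 0.1653; after-tax cost = 3.91% × (1 − 29.4%) = 2.7605%.
Mortgage bonds: weight = 2294/9671.481 = 0.2372; after-tax cost = 8% × (1 − 29.4%) = 5.6480%.
WACC = 0.5426 × 11.8963% + 0.0549 × 9.1212% + 0.1653 × 2.7605% + 0.2372 × 5.6480% = 8.7514%.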